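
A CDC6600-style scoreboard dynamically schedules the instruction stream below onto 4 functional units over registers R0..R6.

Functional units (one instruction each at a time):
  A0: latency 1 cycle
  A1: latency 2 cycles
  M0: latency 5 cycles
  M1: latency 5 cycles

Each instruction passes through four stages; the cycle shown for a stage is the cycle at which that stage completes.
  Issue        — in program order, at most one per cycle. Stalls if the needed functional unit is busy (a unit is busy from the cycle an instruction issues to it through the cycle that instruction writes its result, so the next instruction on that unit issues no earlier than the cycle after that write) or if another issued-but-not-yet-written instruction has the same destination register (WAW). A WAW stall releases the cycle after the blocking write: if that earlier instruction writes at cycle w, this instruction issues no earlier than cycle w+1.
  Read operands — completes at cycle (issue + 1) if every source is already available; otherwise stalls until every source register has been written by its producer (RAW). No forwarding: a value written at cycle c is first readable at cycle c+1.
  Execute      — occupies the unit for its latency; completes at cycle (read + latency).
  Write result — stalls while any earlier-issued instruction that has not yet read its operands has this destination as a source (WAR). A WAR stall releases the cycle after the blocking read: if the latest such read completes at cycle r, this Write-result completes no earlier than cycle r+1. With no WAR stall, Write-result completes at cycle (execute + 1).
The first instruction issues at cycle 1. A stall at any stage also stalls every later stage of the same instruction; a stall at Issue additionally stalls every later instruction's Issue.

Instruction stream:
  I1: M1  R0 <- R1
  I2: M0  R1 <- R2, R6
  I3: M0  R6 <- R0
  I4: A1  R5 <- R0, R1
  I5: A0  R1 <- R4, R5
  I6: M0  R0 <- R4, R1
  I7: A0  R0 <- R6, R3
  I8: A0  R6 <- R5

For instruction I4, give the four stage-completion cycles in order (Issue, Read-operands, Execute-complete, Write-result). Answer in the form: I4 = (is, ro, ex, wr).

I1: IS=1 RO=2 EX=7 WR=8
I2: IS=2 RO=3 EX=8 WR=9
I3: IS=10 RO=11 EX=16 WR=17  [struct: M0 busy until I2 writes@9]
I4: IS=11 RO=12 EX=14 WR=15
I5: IS=12 RO=16 EX=17 WR=18  [RAW R5: wait I4 write@15]
I6: IS=18 RO=19 EX=24 WR=25  [struct: M0 busy until I3 writes@17]
I7: IS=26 RO=27 EX=28 WR=29  [WAW R0: wait I6 write@25]
I8: IS=30 RO=31 EX=32 WR=33  [struct: A0 busy until I7 writes@29]

I4 = (11, 12, 14, 15)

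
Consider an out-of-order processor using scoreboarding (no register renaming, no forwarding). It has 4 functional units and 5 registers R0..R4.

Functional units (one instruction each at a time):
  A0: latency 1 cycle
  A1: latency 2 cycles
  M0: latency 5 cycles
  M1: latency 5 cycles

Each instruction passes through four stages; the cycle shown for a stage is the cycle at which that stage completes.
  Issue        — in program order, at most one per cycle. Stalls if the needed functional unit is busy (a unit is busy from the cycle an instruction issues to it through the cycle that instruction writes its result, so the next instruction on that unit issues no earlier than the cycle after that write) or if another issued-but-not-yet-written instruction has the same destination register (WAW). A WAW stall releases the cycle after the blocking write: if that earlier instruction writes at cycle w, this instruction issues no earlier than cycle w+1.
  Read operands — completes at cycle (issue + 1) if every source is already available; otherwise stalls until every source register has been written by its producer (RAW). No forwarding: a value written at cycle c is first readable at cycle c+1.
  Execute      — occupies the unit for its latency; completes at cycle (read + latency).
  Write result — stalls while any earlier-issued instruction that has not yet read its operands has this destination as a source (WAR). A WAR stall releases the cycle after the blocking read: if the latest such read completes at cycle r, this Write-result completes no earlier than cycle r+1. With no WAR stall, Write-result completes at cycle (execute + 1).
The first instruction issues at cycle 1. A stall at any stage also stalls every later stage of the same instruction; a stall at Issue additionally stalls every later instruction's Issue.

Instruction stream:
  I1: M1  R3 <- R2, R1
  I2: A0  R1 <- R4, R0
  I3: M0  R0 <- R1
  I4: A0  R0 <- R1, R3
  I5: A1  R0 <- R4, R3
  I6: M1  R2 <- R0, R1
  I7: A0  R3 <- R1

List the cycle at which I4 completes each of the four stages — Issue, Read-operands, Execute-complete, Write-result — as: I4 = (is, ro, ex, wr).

c1: I1→M1
c2: I1 RO; I2→A0
c3: I2 RO; I3→M0
c4: I2 EX
c5: I2 WR R1
c6: I3 RO
c7: I1 EX
c8: I1 WR R3
c11: I3 EX
c12: I3 WR R0
c13: I4→A0
c14: I4 RO
c15: I4 EX
c16: I4 WR R0
c17: I5→A1
c18: I5 RO; I6→M1
c19: I7→A0
c20: I5 EX; I7 RO
c21: I5 WR R0; I7 EX
c22: I6 RO; I7 WR R3
c27: I6 EX
c28: I6 WR R2

I4 = (13, 14, 15, 16)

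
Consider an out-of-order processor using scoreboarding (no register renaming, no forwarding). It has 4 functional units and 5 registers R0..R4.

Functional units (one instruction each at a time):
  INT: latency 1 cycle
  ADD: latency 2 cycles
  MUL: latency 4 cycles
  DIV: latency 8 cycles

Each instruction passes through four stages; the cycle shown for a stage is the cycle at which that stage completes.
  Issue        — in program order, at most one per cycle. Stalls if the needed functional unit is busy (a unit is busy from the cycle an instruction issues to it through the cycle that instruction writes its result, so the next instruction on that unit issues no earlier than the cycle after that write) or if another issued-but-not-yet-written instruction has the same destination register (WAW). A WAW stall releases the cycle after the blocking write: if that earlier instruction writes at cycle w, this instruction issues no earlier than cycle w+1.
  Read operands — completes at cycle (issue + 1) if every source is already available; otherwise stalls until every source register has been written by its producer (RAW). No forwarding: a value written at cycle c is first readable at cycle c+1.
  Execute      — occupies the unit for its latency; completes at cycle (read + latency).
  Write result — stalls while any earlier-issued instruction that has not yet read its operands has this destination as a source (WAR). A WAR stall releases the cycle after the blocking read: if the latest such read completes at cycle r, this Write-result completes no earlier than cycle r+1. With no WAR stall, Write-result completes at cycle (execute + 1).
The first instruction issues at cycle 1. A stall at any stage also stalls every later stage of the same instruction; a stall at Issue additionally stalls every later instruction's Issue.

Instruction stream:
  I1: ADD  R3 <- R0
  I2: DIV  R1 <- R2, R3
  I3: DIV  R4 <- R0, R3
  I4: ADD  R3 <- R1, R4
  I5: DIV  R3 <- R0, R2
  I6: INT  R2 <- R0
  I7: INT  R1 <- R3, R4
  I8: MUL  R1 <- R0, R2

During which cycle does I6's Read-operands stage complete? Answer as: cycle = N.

cycle = 33

I1: IS=1 RO=2 EX=4 WR=5
I2: IS=2 RO=6 EX=14 WR=15  [RAW R3: wait I1 write@5]
I3: IS=16 RO=17 EX=25 WR=26  [struct: DIV busy until I2 writes@15]
I4: IS=17 RO=27 EX=29 WR=30  [RAW R4: wait I3 write@26]
I5: IS=31 RO=32 EX=40 WR=41  [WAW R3: wait I4 write@30]
I6: IS=32 RO=33 EX=34 WR=35
I7: IS=36 RO=42 EX=43 WR=44  [struct: INT busy until I6 writes@35; RAW R3: wait I5 write@41]
I8: IS=45 RO=46 EX=50 WR=51  [WAW R1: wait I7 write@44]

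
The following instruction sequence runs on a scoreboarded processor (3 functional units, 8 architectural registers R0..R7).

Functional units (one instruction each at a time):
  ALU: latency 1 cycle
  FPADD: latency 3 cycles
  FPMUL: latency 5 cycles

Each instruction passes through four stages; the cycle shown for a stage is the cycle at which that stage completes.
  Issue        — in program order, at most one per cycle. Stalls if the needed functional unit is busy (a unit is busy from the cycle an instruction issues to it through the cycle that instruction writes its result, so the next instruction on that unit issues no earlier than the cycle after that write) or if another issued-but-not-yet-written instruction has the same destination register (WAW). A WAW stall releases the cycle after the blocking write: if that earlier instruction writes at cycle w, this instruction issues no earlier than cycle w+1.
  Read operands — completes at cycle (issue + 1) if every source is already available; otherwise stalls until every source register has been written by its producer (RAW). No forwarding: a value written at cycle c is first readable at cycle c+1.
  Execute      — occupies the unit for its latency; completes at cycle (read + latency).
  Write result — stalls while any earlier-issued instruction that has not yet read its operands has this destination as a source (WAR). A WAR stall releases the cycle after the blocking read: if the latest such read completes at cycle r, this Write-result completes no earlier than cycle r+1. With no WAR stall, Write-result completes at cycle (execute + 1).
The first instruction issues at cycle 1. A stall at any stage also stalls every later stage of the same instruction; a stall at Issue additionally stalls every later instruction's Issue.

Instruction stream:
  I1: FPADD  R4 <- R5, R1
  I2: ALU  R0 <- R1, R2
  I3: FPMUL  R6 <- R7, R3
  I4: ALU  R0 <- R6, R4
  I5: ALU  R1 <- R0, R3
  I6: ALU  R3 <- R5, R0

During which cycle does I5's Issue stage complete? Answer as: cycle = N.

cycle = 14

I1  is:1  ro:2  ex:5  wr:6
I2  is:2  ro:3  ex:4  wr:5
I3  is:3  ro:4  ex:9  wr:10
I4  is:6  ro:11  ex:12  wr:13  — struct: ALU busy until I2 writes@5, RAW R6: wait I3 write@10
I5  is:14  ro:15  ex:16  wr:17  — struct: ALU busy until I4 writes@13
I6  is:18  ro:19  ex:20  wr:21  — struct: ALU busy until I5 writes@17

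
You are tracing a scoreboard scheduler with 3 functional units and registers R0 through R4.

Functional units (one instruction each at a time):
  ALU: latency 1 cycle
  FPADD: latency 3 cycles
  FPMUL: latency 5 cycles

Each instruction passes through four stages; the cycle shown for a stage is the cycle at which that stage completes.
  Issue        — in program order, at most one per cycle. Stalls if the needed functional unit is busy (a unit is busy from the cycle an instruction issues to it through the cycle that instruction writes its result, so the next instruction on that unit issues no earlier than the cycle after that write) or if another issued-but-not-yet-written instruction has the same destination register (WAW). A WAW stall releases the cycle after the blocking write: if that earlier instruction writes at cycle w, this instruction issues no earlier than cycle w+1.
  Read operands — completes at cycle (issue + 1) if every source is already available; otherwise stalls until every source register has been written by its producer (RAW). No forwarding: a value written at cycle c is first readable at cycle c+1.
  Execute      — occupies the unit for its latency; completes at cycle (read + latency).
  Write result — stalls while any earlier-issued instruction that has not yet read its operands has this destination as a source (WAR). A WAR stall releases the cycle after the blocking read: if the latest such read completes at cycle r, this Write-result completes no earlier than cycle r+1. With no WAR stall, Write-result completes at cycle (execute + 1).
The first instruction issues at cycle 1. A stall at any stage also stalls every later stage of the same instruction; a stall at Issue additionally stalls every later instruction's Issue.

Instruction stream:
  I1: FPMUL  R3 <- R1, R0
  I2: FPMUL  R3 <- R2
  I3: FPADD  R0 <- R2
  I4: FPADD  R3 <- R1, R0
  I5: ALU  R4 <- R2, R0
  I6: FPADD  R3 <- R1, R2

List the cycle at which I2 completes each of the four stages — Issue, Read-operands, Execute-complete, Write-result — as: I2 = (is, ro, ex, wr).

I2 = (9, 10, 15, 16)

t=1  I1 dispatched to FPMUL
t=2  I1 operands ready
t=7  I1 complete
t=8  R3←I1
t=9  I2 dispatched to FPMUL
t=10  I2 operands ready · I3 dispatched to FPADD
t=11  I3 operands ready
t=14  I3 complete
t=15  I2 complete · R0←I3
t=16  R3←I2
t=17  I4 dispatched to FPADD
t=18  I4 operands ready · I5 dispatched to ALU
t=19  I5 operands ready
t=20  I5 complete
t=21  I4 complete · R4←I5
t=22  R3←I4
t=23  I6 dispatched to FPADD
t=24  I6 operands ready
t=27  I6 complete
t=28  R3←I6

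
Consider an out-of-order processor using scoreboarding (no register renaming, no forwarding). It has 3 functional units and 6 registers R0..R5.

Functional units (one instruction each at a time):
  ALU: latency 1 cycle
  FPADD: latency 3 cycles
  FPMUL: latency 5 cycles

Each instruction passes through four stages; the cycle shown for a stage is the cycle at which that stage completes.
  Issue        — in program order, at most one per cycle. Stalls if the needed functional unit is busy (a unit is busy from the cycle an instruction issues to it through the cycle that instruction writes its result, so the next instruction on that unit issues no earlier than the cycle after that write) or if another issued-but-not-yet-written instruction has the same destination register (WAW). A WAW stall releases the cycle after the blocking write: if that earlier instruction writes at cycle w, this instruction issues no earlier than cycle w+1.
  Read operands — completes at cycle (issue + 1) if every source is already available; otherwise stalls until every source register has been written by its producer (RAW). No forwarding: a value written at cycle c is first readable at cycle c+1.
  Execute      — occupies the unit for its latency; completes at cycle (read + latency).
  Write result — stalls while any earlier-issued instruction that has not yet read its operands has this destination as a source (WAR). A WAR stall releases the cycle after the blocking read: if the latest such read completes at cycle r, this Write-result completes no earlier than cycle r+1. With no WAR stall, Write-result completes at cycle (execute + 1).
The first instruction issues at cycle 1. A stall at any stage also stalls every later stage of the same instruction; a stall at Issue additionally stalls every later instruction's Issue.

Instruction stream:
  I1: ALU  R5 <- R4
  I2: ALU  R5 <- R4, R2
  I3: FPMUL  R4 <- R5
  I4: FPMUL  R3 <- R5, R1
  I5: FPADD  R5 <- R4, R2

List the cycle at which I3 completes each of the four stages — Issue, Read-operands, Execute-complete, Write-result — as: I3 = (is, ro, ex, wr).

I3 = (6, 9, 14, 15)

1) issue 1, read 2, done 3, write 4
2) issue 5, read 6, done 7, write 8  <struct: ALU busy until I1 writes@4>
3) issue 6, read 9, done 14, write 15  <RAW R5: wait I2 write@8>
4) issue 16, read 17, done 22, write 23  <struct: FPMUL busy until I3 writes@15>
5) issue 17, read 18, done 21, write 22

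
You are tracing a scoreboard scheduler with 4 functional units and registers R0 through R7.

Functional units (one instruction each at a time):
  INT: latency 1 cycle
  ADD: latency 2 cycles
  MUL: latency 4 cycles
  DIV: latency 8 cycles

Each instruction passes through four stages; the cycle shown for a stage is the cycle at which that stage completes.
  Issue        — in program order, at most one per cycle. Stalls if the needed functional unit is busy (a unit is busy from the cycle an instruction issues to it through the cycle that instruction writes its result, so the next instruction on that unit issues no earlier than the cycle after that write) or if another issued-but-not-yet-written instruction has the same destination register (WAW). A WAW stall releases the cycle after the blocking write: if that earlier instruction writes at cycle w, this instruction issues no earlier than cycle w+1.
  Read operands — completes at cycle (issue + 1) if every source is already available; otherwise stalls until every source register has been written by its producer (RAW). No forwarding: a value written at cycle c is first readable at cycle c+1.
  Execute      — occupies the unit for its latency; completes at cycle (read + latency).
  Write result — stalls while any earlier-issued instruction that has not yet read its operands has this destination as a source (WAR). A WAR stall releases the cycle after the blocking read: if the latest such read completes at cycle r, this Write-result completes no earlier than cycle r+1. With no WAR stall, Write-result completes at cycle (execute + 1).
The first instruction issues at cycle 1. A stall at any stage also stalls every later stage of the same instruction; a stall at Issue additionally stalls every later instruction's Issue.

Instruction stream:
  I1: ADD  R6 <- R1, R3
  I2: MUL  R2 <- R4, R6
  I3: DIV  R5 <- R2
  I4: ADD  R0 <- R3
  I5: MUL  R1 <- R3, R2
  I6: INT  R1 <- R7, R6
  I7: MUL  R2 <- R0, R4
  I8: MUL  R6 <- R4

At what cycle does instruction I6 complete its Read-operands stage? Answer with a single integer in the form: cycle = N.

c1: I1 dispatched to ADD
c2: I1 operands ready, I2 dispatched to MUL
c3: I3 dispatched to DIV
c4: I1 complete
c5: R6←I1
c6: I2 operands ready, I4 dispatched to ADD
c7: I4 operands ready
c9: I4 complete
c10: I2 complete, R0←I4
c11: R2←I2
c12: I3 operands ready, I5 dispatched to MUL
c13: I5 operands ready
c17: I5 complete
c18: R1←I5
c19: I6 dispatched to INT
c20: I3 complete, I6 operands ready, I7 dispatched to MUL
c21: R5←I3, I6 complete, I7 operands ready
c22: R1←I6
c25: I7 complete
c26: R2←I7
c27: I8 dispatched to MUL
c28: I8 operands ready
c32: I8 complete
c33: R6←I8

cycle = 20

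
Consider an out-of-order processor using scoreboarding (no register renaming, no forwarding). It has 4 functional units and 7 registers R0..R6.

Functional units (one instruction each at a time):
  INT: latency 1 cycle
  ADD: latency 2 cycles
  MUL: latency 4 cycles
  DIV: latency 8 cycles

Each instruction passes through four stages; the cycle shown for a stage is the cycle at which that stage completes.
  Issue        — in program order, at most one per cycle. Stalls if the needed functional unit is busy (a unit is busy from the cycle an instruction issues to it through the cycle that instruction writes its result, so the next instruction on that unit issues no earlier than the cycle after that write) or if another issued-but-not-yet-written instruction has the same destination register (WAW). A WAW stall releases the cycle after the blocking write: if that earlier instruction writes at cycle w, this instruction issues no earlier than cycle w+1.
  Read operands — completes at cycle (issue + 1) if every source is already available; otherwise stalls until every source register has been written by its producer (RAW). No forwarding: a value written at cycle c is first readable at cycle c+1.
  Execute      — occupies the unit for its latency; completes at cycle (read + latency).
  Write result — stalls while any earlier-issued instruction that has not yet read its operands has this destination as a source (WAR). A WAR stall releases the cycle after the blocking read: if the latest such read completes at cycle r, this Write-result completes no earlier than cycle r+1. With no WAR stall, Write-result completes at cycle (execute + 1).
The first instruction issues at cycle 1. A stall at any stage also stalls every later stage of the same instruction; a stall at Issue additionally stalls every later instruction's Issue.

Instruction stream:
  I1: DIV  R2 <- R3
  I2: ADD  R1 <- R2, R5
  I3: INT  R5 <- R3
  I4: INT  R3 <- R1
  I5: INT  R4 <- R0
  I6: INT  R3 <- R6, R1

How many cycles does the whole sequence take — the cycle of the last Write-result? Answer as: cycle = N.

[I1] 1/2/10/11
[I2] 2/12/14/15  (RAW R2: wait I1 write@11)
[I3] 3/4/5/13  (WAR R5: wait I2 read@12)
[I4] 14/16/17/18  (struct: INT busy until I3 writes@13; RAW R1: wait I2 write@15)
[I5] 19/20/21/22  (struct: INT busy until I4 writes@18)
[I6] 23/24/25/26  (struct: INT busy until I5 writes@22)

cycle = 26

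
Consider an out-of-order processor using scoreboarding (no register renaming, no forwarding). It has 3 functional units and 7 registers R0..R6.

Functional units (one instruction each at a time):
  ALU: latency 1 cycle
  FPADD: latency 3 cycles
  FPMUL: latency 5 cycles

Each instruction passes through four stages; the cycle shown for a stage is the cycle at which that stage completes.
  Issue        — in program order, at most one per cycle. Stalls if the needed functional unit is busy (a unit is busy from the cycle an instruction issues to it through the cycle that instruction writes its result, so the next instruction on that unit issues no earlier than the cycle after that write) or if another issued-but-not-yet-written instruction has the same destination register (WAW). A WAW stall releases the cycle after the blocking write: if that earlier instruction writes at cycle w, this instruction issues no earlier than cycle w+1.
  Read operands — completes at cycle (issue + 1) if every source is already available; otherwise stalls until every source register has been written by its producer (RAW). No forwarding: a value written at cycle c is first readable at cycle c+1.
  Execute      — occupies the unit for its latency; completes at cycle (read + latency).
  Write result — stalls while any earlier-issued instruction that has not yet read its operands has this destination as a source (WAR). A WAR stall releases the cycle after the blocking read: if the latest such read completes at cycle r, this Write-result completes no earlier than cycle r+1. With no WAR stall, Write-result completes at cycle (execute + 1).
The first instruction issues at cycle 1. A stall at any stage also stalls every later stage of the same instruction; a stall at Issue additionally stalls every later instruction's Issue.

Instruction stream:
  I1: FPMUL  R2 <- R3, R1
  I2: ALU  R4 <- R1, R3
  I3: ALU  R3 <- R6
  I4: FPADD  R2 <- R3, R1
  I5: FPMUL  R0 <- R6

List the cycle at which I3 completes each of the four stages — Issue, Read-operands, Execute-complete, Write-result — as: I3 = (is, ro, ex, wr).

I3 = (6, 7, 8, 9)

cycle 1: issue I1 (FPMUL)
cycle 2: I1 read-ops; issue I2 (ALU)
cycle 3: I2 read-ops
cycle 4: I2 finished on ALU
cycle 5: I2→R4
cycle 6: issue I3 (ALU)
cycle 7: I1 finished on FPMUL; I3 read-ops
cycle 8: I1→R2; I3 finished on ALU
cycle 9: I3→R3; issue I4 (FPADD)
cycle 10: I4 read-ops; issue I5 (FPMUL)
cycle 11: I5 read-ops
cycle 13: I4 finished on FPADD
cycle 14: I4→R2
cycle 16: I5 finished on FPMUL
cycle 17: I5→R0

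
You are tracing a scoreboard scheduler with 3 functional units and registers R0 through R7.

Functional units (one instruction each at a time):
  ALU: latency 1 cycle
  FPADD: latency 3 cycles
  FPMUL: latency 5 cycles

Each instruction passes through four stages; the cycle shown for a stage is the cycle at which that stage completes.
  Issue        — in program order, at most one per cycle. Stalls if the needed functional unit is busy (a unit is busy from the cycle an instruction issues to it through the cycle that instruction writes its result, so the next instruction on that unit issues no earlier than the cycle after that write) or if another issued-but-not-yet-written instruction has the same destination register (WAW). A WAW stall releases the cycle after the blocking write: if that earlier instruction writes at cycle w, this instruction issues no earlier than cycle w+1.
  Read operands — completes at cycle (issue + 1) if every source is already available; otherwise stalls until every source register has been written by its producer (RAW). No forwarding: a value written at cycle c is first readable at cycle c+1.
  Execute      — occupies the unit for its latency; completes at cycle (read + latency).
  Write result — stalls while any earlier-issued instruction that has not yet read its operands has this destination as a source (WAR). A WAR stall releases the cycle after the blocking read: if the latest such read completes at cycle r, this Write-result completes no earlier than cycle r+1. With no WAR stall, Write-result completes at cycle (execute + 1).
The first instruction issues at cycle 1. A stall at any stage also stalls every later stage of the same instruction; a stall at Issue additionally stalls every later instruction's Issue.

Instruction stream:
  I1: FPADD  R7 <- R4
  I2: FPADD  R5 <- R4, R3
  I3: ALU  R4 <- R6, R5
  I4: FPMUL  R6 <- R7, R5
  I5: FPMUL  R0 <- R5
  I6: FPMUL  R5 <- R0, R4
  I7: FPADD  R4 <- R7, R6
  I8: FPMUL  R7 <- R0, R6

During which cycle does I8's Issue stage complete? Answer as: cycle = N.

I1 -> (1, 2, 5, 6)
I2 -> (7, 8, 11, 12)  // struct: FPADD busy until I1 writes@6
I3 -> (8, 13, 14, 15)  // RAW R5: wait I2 write@12
I4 -> (9, 13, 18, 19)  // RAW R5: wait I2 write@12
I5 -> (20, 21, 26, 27)  // struct: FPMUL busy until I4 writes@19
I6 -> (28, 29, 34, 35)  // struct: FPMUL busy until I5 writes@27
I7 -> (29, 30, 33, 34)
I8 -> (36, 37, 42, 43)  // struct: FPMUL busy until I6 writes@35

cycle = 36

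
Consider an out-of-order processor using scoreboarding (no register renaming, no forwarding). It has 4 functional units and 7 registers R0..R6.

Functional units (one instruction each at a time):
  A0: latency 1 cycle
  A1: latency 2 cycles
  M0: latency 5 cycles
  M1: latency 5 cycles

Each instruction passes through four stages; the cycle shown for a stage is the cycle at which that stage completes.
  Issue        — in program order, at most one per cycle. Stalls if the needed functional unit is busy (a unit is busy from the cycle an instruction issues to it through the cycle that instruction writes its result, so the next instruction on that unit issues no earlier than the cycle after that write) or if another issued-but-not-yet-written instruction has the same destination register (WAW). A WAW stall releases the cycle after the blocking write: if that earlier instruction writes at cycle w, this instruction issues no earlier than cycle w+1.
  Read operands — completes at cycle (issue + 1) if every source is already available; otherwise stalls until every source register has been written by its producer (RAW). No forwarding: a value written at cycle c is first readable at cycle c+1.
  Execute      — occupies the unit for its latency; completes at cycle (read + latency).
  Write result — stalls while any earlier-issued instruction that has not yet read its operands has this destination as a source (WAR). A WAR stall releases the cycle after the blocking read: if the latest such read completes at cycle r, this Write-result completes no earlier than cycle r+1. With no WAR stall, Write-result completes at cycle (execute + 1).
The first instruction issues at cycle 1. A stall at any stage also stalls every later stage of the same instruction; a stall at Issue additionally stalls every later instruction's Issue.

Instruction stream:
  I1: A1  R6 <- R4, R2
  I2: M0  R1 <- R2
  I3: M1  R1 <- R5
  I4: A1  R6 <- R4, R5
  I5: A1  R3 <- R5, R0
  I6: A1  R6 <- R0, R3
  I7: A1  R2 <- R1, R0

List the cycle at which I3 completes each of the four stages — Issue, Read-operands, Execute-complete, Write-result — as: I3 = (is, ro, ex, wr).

1) issue 1, read 2, done 4, write 5
2) issue 2, read 3, done 8, write 9
3) issue 10, read 11, done 16, write 17  <WAW R1: wait I2 write@9>
4) issue 11, read 12, done 14, write 15
5) issue 16, read 17, done 19, write 20  <struct: A1 busy until I4 writes@15>
6) issue 21, read 22, done 24, write 25  <struct: A1 busy until I5 writes@20>
7) issue 26, read 27, done 29, write 30  <struct: A1 busy until I6 writes@25>

I3 = (10, 11, 16, 17)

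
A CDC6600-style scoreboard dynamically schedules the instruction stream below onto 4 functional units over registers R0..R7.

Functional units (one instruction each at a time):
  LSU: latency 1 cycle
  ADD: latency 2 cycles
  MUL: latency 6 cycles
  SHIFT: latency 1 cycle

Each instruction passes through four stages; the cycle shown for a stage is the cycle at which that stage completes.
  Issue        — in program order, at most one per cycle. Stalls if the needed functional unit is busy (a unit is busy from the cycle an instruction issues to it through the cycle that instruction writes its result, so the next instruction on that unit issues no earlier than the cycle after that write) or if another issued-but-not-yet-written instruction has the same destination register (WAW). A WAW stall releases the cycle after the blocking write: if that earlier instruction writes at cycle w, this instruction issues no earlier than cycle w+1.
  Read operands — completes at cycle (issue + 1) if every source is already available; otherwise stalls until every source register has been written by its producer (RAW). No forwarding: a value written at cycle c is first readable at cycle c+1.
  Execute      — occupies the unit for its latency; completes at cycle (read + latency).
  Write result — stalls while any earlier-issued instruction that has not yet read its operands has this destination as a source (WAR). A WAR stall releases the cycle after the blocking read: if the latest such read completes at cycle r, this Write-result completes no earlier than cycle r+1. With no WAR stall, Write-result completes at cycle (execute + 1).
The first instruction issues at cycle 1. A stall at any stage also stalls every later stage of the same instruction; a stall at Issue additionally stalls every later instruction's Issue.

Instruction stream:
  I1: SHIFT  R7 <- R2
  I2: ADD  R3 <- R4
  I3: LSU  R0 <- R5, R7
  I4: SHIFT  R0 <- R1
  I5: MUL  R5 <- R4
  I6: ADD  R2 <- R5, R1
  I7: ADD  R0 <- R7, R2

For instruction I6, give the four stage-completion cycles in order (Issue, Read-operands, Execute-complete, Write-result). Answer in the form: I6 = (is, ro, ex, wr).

I6 = (10, 18, 20, 21)

1) issue 1, read 2, done 3, write 4
2) issue 2, read 3, done 5, write 6
3) issue 3, read 5, done 6, write 7  <RAW R7: wait I1 write@4>
4) issue 8, read 9, done 10, write 11  <WAW R0: wait I3 write@7>
5) issue 9, read 10, done 16, write 17
6) issue 10, read 18, done 20, write 21  <RAW R5: wait I5 write@17>
7) issue 22, read 23, done 25, write 26  <struct: ADD busy until I6 writes@21>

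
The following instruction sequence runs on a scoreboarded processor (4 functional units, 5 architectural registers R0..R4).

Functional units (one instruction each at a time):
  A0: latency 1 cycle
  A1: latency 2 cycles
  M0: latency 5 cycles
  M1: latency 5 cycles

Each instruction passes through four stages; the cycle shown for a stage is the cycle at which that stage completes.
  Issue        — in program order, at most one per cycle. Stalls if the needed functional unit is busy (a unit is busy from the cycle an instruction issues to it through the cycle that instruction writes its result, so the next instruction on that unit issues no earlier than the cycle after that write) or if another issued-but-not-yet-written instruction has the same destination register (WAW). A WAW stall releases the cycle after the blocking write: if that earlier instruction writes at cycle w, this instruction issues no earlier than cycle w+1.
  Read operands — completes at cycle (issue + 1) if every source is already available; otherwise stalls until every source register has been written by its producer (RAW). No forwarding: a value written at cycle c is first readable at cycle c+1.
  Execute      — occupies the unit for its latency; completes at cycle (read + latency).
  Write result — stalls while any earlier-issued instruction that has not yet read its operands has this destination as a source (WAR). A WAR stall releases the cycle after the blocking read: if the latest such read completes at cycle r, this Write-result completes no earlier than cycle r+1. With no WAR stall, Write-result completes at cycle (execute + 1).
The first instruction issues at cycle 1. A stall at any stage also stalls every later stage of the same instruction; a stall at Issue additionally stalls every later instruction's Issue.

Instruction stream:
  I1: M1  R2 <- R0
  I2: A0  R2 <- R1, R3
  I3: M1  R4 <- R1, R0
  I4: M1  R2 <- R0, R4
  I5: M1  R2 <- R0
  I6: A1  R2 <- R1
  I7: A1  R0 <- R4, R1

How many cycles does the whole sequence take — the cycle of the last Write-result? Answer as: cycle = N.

I1 -> (1, 2, 7, 8)
I2 -> (9, 10, 11, 12)  // WAW R2: wait I1 write@8
I3 -> (10, 11, 16, 17)
I4 -> (18, 19, 24, 25)  // struct: M1 busy until I3 writes@17
I5 -> (26, 27, 32, 33)  // struct: M1 busy until I4 writes@25
I6 -> (34, 35, 37, 38)  // WAW R2: wait I5 write@33
I7 -> (39, 40, 42, 43)  // struct: A1 busy until I6 writes@38

cycle = 43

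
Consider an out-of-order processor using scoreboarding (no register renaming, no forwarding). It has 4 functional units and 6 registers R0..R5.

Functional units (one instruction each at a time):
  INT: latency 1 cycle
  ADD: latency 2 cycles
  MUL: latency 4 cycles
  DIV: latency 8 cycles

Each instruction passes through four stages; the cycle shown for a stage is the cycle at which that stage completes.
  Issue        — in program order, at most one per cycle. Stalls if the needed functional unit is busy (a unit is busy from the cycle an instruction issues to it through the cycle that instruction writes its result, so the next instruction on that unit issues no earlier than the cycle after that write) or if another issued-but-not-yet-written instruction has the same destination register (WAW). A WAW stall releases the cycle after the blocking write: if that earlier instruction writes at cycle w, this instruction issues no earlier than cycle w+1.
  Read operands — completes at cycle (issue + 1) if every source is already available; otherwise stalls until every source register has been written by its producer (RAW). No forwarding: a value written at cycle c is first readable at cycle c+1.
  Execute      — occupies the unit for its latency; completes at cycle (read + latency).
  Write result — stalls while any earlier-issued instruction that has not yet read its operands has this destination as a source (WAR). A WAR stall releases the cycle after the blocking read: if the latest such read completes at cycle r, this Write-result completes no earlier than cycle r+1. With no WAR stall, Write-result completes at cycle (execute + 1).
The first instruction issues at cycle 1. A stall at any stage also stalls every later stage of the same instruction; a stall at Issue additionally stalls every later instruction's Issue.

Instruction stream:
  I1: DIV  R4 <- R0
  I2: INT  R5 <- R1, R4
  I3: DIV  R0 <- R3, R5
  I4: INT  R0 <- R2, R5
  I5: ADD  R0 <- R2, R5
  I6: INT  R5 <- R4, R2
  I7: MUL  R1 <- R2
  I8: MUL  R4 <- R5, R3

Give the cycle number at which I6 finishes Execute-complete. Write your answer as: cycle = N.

  I1 | 1 | 2 | 10 | 11
  I2 | 2 | 12 | 13 | 14   RAW R4: wait I1 write@11
  I3 | 12 | 15 | 23 | 24   struct: DIV busy until I1 writes@11 · RAW R5: wait I2 write@14
  I4 | 25 | 26 | 27 | 28   WAW R0: wait I3 write@24
  I5 | 29 | 30 | 32 | 33   WAW R0: wait I4 write@28
  I6 | 30 | 31 | 32 | 33
  I7 | 31 | 32 | 36 | 37
  I8 | 38 | 39 | 43 | 44   struct: MUL busy until I7 writes@37

cycle = 32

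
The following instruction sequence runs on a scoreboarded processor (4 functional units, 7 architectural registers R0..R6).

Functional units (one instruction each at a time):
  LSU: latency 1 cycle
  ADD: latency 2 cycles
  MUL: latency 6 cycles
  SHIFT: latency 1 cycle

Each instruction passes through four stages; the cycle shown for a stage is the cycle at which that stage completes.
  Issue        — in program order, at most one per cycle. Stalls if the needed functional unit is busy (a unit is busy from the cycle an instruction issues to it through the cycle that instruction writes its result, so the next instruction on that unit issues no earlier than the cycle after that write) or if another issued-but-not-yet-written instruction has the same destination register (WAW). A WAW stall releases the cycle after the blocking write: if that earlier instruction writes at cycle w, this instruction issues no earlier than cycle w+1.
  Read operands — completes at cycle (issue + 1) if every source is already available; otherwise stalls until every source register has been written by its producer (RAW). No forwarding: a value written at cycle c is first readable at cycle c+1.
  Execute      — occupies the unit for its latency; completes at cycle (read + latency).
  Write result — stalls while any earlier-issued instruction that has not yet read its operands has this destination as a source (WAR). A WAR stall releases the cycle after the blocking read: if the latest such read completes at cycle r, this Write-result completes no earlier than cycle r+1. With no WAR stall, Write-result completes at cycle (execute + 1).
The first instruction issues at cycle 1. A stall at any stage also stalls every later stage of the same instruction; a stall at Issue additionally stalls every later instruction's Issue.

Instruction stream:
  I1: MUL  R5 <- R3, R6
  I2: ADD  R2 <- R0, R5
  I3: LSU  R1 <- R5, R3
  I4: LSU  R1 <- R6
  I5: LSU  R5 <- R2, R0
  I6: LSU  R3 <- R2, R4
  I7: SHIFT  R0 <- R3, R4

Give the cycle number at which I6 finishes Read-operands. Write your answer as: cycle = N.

cycle = 22

  I1 | 1 | 2 | 8 | 9
  I2 | 2 | 10 | 12 | 13   RAW R5: wait I1 write@9
  I3 | 3 | 10 | 11 | 12   RAW R5: wait I1 write@9
  I4 | 13 | 14 | 15 | 16   struct: LSU busy until I3 writes@12
  I5 | 17 | 18 | 19 | 20   struct: LSU busy until I4 writes@16
  I6 | 21 | 22 | 23 | 24   struct: LSU busy until I5 writes@20
  I7 | 22 | 25 | 26 | 27   RAW R3: wait I6 write@24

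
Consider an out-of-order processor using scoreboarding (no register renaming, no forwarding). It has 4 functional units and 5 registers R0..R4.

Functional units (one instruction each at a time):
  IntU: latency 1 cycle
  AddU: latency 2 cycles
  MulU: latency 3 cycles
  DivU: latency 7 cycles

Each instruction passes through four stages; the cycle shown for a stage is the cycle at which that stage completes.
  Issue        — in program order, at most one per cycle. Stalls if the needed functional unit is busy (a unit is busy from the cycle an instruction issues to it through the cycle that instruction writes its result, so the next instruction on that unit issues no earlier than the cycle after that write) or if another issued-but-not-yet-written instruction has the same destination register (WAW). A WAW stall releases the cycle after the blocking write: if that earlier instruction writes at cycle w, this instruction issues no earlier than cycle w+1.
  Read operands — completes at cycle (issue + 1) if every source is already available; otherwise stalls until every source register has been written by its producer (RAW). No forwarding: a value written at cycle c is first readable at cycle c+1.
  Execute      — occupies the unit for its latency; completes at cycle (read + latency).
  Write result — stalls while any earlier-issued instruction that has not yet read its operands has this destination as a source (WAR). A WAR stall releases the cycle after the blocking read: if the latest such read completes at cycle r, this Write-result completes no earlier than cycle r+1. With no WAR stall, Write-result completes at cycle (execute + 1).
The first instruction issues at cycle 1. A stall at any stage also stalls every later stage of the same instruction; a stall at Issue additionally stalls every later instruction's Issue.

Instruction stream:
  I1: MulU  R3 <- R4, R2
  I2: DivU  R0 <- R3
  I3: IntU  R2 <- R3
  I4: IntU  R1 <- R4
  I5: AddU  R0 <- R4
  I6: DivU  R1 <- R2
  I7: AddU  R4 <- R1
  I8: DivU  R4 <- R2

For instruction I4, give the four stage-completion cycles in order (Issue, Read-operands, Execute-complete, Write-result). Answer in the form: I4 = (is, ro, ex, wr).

I4 = (10, 11, 12, 13)

[1] I1 issues→MulU
[2] I1 reads | I2 issues→DivU
[3] I3 issues→IntU
[5] I1 exec-done
[6] I1 writes R3
[7] I2 reads | I3 reads
[8] I3 exec-done
[9] I3 writes R2
[10] I4 issues→IntU
[11] I4 reads
[12] I4 exec-done
[13] I4 writes R1
[14] I2 exec-done
[15] I2 writes R0
[16] I5 issues→AddU
[17] I5 reads | I6 issues→DivU
[18] I6 reads
[19] I5 exec-done
[20] I5 writes R0
[21] I7 issues→AddU
[25] I6 exec-done
[26] I6 writes R1
[27] I7 reads
[29] I7 exec-done
[30] I7 writes R4
[31] I8 issues→DivU
[32] I8 reads
[39] I8 exec-done
[40] I8 writes R4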